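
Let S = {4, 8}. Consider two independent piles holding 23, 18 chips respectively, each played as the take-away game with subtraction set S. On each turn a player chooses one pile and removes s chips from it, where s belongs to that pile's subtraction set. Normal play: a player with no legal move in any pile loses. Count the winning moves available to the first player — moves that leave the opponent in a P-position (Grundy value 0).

All piles use S = {4, 8}:
G(0) = 0
G(1) = mex{} = 0
G(2) = mex{} = 0
G(3) = mex{} = 0
G(4) = mex{0} = 1
G(5) = mex{0} = 1
G(6) = mex{0} = 1
G(7) = mex{0} = 1
G(8) = mex{1,0} = 2
G(9) = mex{1,0} = 2
G(10) = mex{1,0} = 2
G(11) = mex{1,0} = 2
G(12) = mex{2,1} = 0
G(13) = mex{2,1} = 0
G(14) = mex{2,1} = 0
G(15) = mex{2,1} = 0
G(16) = mex{0,2} = 1
G(17) = mex{0,2} = 1
G(18) = mex{0,2} = 1
G(19) = mex{0,2} = 1
G(20) = mex{1,0} = 2
G(21) = mex{1,0} = 2
G(22) = mex{1,0} = 2
G(23) = mex{1,0} = 2
Pile A: G(23) = 2.
Pile B: G(18) = 1.
Combined Grundy value = 2 ⊕ 1 = 3.
A winning move leaves total XOR = 0, i.e. changes one component's Grundy value g to g ⊕ X where X is the current total.
Pile A: need g' = 2⊕3 = 1. Options: 23−4→G=1, 23−8→G=0. Hits: 1.
Pile B: need g' = 1⊕3 = 2. Options: 18−4→G=0, 18−8→G=2. Hits: 1.

2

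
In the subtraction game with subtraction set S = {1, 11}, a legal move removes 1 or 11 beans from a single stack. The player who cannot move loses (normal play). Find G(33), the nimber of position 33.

1

n :  0  1  2  3  4  5  6  7  8  9 10 11 12 13 14 15 16 17 18 19 20 21 22 23 24 25 26 27 28 29 30 31 32 33
G :  0  1  0  1  0  1  0  1  0  1  0  1  0  1  0  1  0  1  0  1  0  1  0  1  0  1  0  1  0  1  0  1  0  1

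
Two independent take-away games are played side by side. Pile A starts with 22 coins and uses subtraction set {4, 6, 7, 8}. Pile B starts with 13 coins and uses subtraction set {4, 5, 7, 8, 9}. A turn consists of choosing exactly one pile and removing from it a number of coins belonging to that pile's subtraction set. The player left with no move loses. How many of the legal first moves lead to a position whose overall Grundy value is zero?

Pile A, S = {4, 6, 7, 8}:
G(0) = 0
G(1) = mex{} = 0
G(2) = mex{} = 0
G(3) = mex{} = 0
G(4) = mex{0} = 1
G(5) = mex{0} = 1
G(6) = mex{0,0} = 1
G(7) = mex{0,0,0} = 1
G(8) = mex{1,0,0,0} = 2
G(9) = mex{1,0,0,0} = 2
G(10) = mex{1,1,0,0} = 2
G(11) = mex{1,1,1,0} = 2
G(12) = mex{2,1,1,1} = 0
G(13) = mex{2,1,1,1} = 0
G(14) = mex{2,2,1,1} = 0
G(15) = mex{2,2,2,1} = 0
G(16) = mex{0,2,2,2} = 1
G(17) = mex{0,2,2,2} = 1
G(18) = mex{0,0,2,2} = 1
G(19) = mex{0,0,0,2} = 1
G(20) = mex{1,0,0,0} = 2
G(21) = mex{1,0,0,0} = 2
G(22) = mex{1,1,0,0} = 2
G_A(22) = 2.
Pile B, S = {4, 5, 7, 8, 9}:
G(0) = 0
G(1) = mex{} = 0
G(2) = mex{} = 0
G(3) = mex{} = 0
G(4) = mex{0} = 1
G(5) = mex{0,0} = 1
G(6) = mex{0,0} = 1
G(7) = mex{0,0,0} = 1
G(8) = mex{1,0,0,0} = 2
G(9) = mex{1,1,0,0,0} = 2
G(10) = mex{1,1,0,0,0} = 2
G(11) = mex{1,1,1,0,0} = 2
G(12) = mex{2,1,1,1,0} = 3
G(13) = mex{2,2,1,1,1} = 0
G_B(13) = 0.
Combined Grundy value = 2 ⊕ 0 = 2.
A winning move leaves total XOR = 0, i.e. changes one component's Grundy value g to g ⊕ X where X is the current total.
Pile A: need g' = 2⊕2 = 0. Options: 22−4→G=1, 22−6→G=1, 22−7→G=0, 22−8→G=0. Hits: 2.
Pile B: need g' = 0⊕2 = 2. Options: 13−4→G=2, 13−5→G=2, 13−7→G=1, 13−8→G=1, 13−9→G=1. Hits: 2.

4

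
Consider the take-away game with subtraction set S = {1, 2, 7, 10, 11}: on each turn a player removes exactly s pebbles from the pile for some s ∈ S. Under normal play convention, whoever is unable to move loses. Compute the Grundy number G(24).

0

n :  0  1  2  3  4  5  6  7  8  9 10 11 12 13 14 15 16 17 18 19 20 21 22 23 24
G :  0  1  2  0  1  2  0  1  2  0  1  2  0  1  2  0  1  2  0  1  2  0  1  2  0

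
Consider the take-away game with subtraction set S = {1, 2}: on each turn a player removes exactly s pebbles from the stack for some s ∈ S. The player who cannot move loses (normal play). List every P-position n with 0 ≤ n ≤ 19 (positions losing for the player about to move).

n :  0  1  2  3  4  5  6  7  8  9 10 11 12 13 14 15 16 17 18 19
G :  0  1  2  0  1  2  0  1  2  0  1  2  0  1  2  0  1  2  0  1
P-positions are exactly the n with G(n) = 0.

0, 3, 6, 9, 12, 15, 18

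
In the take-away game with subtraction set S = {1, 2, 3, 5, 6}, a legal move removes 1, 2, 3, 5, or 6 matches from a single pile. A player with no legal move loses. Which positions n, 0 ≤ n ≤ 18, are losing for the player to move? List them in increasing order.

G(0) = 0
G(1) = mex{0} = 1
G(2) = mex{1,0} = 2
G(3) = mex{2,1,0} = 3
G(4) = mex{3,2,1} = 0
G(5) = mex{0,3,2,0} = 1
G(6) = mex{1,0,3,1,0} = 2
G(7) = mex{2,1,0,2,1} = 3
G(8) = mex{3,2,1,3,2} = 0
G(9) = mex{0,3,2,0,3} = 1
G(10) = mex{1,0,3,1,0} = 2
G(11) = mex{2,1,0,2,1} = 3
G(12) = mex{3,2,1,3,2} = 0
G(13) = mex{0,3,2,0,3} = 1
G(14) = mex{1,0,3,1,0} = 2
G(15) = mex{2,1,0,2,1} = 3
G(16) = mex{3,2,1,3,2} = 0
G(17) = mex{0,3,2,0,3} = 1
G(18) = mex{1,0,3,1,0} = 2
P-positions are exactly the n with G(n) = 0.

0, 4, 8, 12, 16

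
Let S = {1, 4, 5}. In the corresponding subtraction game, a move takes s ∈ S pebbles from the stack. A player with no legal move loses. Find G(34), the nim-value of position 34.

0

n :  0  1  2  3  4  5  6  7  8  9 10 11 12 13 14 15 16 17 18 19 20 21 22 23 24 25 26 27 28 29 30 31 32 33 34
G :  0  1  0  1  2  3  2  3  0  1  0  1  2  3  2  3  0  1  0  1  2  3  2  3  0  1  0  1  2  3  2  3  0  1  0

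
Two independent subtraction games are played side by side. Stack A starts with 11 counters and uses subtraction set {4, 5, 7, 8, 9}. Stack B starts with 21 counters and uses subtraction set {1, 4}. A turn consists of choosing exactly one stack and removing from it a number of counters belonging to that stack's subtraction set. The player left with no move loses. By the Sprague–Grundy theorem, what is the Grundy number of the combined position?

3

Stack A, S = {4, 5, 7, 8, 9}:
G(0) = 0
G(1) = mex{} = 0
G(2) = mex{} = 0
G(3) = mex{} = 0
G(4) = mex{0} = 1
G(5) = mex{0,0} = 1
G(6) = mex{0,0} = 1
G(7) = mex{0,0,0} = 1
G(8) = mex{1,0,0,0} = 2
G(9) = mex{1,1,0,0,0} = 2
G(10) = mex{1,1,0,0,0} = 2
G(11) = mex{1,1,1,0,0} = 2
G_A(11) = 2.
Stack B, S = {1, 4}:
n :  0  1  2  3  4  5  6  7  8  9 10 11 12 13 14 15 16 17 18 19 20 21
G :  0  1  0  1  2  0  1  0  1  2  0  1  0  1  2  0  1  0  1  2  0  1
G_B(21) = 1.
Combined Grundy value = 2 ⊕ 1 = 3.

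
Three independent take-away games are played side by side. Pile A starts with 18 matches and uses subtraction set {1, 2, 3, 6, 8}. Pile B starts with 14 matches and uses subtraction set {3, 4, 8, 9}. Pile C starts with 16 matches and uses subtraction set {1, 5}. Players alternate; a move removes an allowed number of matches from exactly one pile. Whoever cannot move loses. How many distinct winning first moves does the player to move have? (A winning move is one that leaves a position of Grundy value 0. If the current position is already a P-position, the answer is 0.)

0

Pile A, S = {1, 2, 3, 6, 8}:
n :  0  1  2  3  4  5  6  7  8  9 10 11 12 13 14 15 16 17 18
G :  0  1  2  3  0  1  2  3  4  0  1  2  3  0  1  2  3  4  0
G_A(18) = 0.
Pile B, S = {3, 4, 8, 9}:
G(0) = 0
G(1) = mex{} = 0
G(2) = mex{} = 0
G(3) = mex{0} = 1
G(4) = mex{0,0} = 1
G(5) = mex{0,0} = 1
G(6) = mex{1,0} = 2
G(7) = mex{1,1} = 0
G(8) = mex{1,1,0} = 2
G(9) = mex{2,1,0,0} = 3
G(10) = mex{0,2,0,0} = 1
G(11) = mex{2,0,1,0} = 3
G(12) = mex{3,2,1,1} = 0
G(13) = mex{1,3,1,1} = 0
G(14) = mex{3,1,2,1} = 0
G_B(14) = 0.
Pile C, S = {1, 5}:
n :  0  1  2  3  4  5  6  7  8  9 10 11 12 13 14 15 16
G :  0  1  0  1  0  1  0  1  0  1  0  1  0  1  0  1  0
G_C(16) = 0.
Combined Grundy value = 0 ⊕ 0 ⊕ 0 = 0.
A winning move leaves total XOR = 0, i.e. changes one component's Grundy value g to g ⊕ X where X is the current total.
Pile A: target g' = 0⊕0 = 0, but every legal move changes the Grundy value (mex property), so 0 moves.
Pile B: target g' = 0⊕0 = 0, but every legal move changes the Grundy value (mex property), so 0 moves.
Pile C: target g' = 0⊕0 = 0, but every legal move changes the Grundy value (mex property), so 0 moves.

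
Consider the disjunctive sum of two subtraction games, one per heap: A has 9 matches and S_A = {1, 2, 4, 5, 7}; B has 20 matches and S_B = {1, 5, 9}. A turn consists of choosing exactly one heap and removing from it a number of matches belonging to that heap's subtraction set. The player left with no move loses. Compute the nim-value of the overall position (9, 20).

Heap A, S = {1, 2, 4, 5, 7}:
n : 0 1 2 3 4 5 6 7 8 9
G : 0 1 2 0 1 2 0 1 2 0
G_A(9) = 0.
Heap B, S = {1, 5, 9}:
n :  0  1  2  3  4  5  6  7  8  9 10 11 12 13 14 15 16 17 18 19 20
G :  0  1  0  1  0  1  0  1  0  1  0  1  0  1  0  1  0  1  0  1  0
G_B(20) = 0.
Combined Grundy value = 0 ⊕ 0 = 0.

0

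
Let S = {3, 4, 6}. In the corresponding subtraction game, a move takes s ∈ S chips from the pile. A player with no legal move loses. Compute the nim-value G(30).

1

n :  0  1  2  3  4  5  6  7  8  9 10 11 12 13 14 15 16 17 18 19 20 21 22 23 24 25 26 27 28 29 30
G :  0  0  0  1  1  1  2  2  2  0  0  0  1  1  1  2  2  2  0  0  0  1  1  1  2  2  2  0  0  0  1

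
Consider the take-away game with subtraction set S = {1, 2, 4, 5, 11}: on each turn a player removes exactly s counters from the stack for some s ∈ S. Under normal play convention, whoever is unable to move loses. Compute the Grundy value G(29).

G(0) = 0
G(1) = mex{0} = 1
G(2) = mex{1,0} = 2
G(3) = mex{2,1} = 0
G(4) = mex{0,2,0} = 1
G(5) = mex{1,0,1,0} = 2
G(6) = mex{2,1,2,1} = 0
G(7) = mex{0,2,0,2} = 1
G(8) = mex{1,0,1,0} = 2
G(9) = mex{2,1,2,1} = 0
G(10) = mex{0,2,0,2} = 1
G(11) = mex{1,0,1,0,0} = 2
G(12) = mex{2,1,2,1,1} = 0
G(13) = mex{0,2,0,2,2} = 1
G(14) = mex{1,0,1,0,0} = 2
G(15) = mex{2,1,2,1,1} = 0
G(16) = mex{0,2,0,2,2} = 1
G(17) = mex{1,0,1,0,0} = 2
G(18) = mex{2,1,2,1,1} = 0
G(19) = mex{0,2,0,2,2} = 1
G(20) = mex{1,0,1,0,0} = 2
G(21) = mex{2,1,2,1,1} = 0
G(22) = mex{0,2,0,2,2} = 1
G(23) = mex{1,0,1,0,0} = 2
G(24) = mex{2,1,2,1,1} = 0
G(25) = mex{0,2,0,2,2} = 1
G(26) = mex{1,0,1,0,0} = 2
G(27) = mex{2,1,2,1,1} = 0
G(28) = mex{0,2,0,2,2} = 1
G(29) = mex{1,0,1,0,0} = 2

2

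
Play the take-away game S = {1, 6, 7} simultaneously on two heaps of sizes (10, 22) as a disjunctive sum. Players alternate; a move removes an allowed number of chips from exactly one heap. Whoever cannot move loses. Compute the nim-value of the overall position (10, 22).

0

All heaps use S = {1, 6, 7}:
n :  0  1  2  3  4  5  6  7  8  9 10 11 12 13 14 15 16 17 18 19 20 21 22
G :  0  1  0  1  0  1  2  3  2  3  2  3  0  1  0  1  0  1  2  3  2  3  2
Heap A: G(10) = 2.
Heap B: G(22) = 2.
Combined Grundy value = 2 ⊕ 2 = 0.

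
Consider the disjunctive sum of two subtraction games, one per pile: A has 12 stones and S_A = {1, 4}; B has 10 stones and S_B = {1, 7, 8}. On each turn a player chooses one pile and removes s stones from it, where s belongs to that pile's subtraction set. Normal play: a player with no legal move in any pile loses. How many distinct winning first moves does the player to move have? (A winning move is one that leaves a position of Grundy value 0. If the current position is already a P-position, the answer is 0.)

Pile A, S = {1, 4}:
n :  0  1  2  3  4  5  6  7  8  9 10 11 12
G :  0  1  0  1  2  0  1  0  1  2  0  1  0
G_A(12) = 0.
Pile B, S = {1, 7, 8}:
G(0) = 0
G(1) = mex{0} = 1
G(2) = mex{1} = 0
G(3) = mex{0} = 1
G(4) = mex{1} = 0
G(5) = mex{0} = 1
G(6) = mex{1} = 0
G(7) = mex{0,0} = 1
G(8) = mex{1,1,0} = 2
G(9) = mex{2,0,1} = 3
G(10) = mex{3,1,0} = 2
G_B(10) = 2.
Combined Grundy value = 0 ⊕ 2 = 2.
A winning move leaves total XOR = 0, i.e. changes one component's Grundy value g to g ⊕ X where X is the current total.
Pile A: need g' = 0⊕2 = 2. Options: 12−1→G=1, 12−4→G=1. Hits: 0.
Pile B: need g' = 2⊕2 = 0. Options: 10−1→G=3, 10−7→G=1, 10−8→G=0. Hits: 1.

1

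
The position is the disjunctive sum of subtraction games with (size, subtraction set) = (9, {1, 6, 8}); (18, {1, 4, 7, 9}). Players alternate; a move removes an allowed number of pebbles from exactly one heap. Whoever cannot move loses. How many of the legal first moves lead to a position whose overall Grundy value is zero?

Heap A, S = {1, 6, 8}:
G(0) = 0
G(1) = mex{0} = 1
G(2) = mex{1} = 0
G(3) = mex{0} = 1
G(4) = mex{1} = 0
G(5) = mex{0} = 1
G(6) = mex{1,0} = 2
G(7) = mex{2,1} = 0
G(8) = mex{0,0,0} = 1
G(9) = mex{1,1,1} = 0
G_A(9) = 0.
Heap B, S = {1, 4, 7, 9}:
n :  0  1  2  3  4  5  6  7  8  9 10 11 12 13 14 15 16 17 18
G :  0  1  0  1  2  0  1  2  0  1  0  1  2  0  1  2  0  1  0
G_B(18) = 0.
Combined Grundy value = 0 ⊕ 0 = 0.
A winning move leaves total XOR = 0, i.e. changes one component's Grundy value g to g ⊕ X where X is the current total.
Heap A: target g' = 0⊕0 = 0, but every legal move changes the Grundy value (mex property), so 0 moves.
Heap B: target g' = 0⊕0 = 0, but every legal move changes the Grundy value (mex property), so 0 moves.

0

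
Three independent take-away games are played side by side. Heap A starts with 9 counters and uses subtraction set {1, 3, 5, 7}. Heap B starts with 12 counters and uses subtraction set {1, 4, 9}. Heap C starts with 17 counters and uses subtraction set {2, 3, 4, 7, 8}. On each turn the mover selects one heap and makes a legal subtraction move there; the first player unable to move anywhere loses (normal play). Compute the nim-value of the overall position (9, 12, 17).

1

Heap A, S = {1, 3, 5, 7}:
G(0) = 0
G(1) = mex{0} = 1
G(2) = mex{1} = 0
G(3) = mex{0,0} = 1
G(4) = mex{1,1} = 0
G(5) = mex{0,0,0} = 1
G(6) = mex{1,1,1} = 0
G(7) = mex{0,0,0,0} = 1
G(8) = mex{1,1,1,1} = 0
G(9) = mex{0,0,0,0} = 1
G_A(9) = 1.
Heap B, S = {1, 4, 9}:
G(0) = 0
G(1) = mex{0} = 1
G(2) = mex{1} = 0
G(3) = mex{0} = 1
G(4) = mex{1,0} = 2
G(5) = mex{2,1} = 0
G(6) = mex{0,0} = 1
G(7) = mex{1,1} = 0
G(8) = mex{0,2} = 1
G(9) = mex{1,0,0} = 2
G(10) = mex{2,1,1} = 0
G(11) = mex{0,0,0} = 1
G(12) = mex{1,1,1} = 0
G_B(12) = 0.
Heap C, S = {2, 3, 4, 7, 8}:
G(0) = 0
G(1) = mex{} = 0
G(2) = mex{0} = 1
G(3) = mex{0,0} = 1
G(4) = mex{1,0,0} = 2
G(5) = mex{1,1,0} = 2
G(6) = mex{2,1,1} = 0
G(7) = mex{2,2,1,0} = 3
G(8) = mex{0,2,2,0,0} = 1
G(9) = mex{3,0,2,1,0} = 4
G(10) = mex{1,3,0,1,1} = 2
G(11) = mex{4,1,3,2,1} = 0
G(12) = mex{2,4,1,2,2} = 0
G(13) = mex{0,2,4,0,2} = 1
G(14) = mex{0,0,2,3,0} = 1
G(15) = mex{1,0,0,1,3} = 2
G(16) = mex{1,1,0,4,1} = 2
G(17) = mex{2,1,1,2,4} = 0
G_C(17) = 0.
Combined Grundy value = 1 ⊕ 0 ⊕ 0 = 1.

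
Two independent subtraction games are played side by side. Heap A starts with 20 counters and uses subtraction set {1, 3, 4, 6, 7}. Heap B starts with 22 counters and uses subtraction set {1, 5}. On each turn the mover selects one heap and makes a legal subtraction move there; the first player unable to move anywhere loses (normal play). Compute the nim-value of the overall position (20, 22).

Heap A, S = {1, 3, 4, 6, 7}:
n :  0  1  2  3  4  5  6  7  8  9 10 11 12 13 14 15 16 17 18 19 20
G :  0  1  0  1  2  3  2  3  4  5  0  1  0  1  2  3  2  3  4  5  0
G_A(20) = 0.
Heap B, S = {1, 5}:
G(0) = 0
G(1) = mex{0} = 1
G(2) = mex{1} = 0
G(3) = mex{0} = 1
G(4) = mex{1} = 0
G(5) = mex{0,0} = 1
G(6) = mex{1,1} = 0
G(7) = mex{0,0} = 1
G(8) = mex{1,1} = 0
G(9) = mex{0,0} = 1
G(10) = mex{1,1} = 0
G(11) = mex{0,0} = 1
G(12) = mex{1,1} = 0
G(13) = mex{0,0} = 1
G(14) = mex{1,1} = 0
G(15) = mex{0,0} = 1
G(16) = mex{1,1} = 0
G(17) = mex{0,0} = 1
G(18) = mex{1,1} = 0
G(19) = mex{0,0} = 1
G(20) = mex{1,1} = 0
G(21) = mex{0,0} = 1
G(22) = mex{1,1} = 0
G_B(22) = 0.
Combined Grundy value = 0 ⊕ 0 = 0.

0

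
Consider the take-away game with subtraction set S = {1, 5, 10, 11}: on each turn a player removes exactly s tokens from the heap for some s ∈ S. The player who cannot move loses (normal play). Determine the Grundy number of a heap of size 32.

G(0) = 0
G(1) = mex{0} = 1
G(2) = mex{1} = 0
G(3) = mex{0} = 1
G(4) = mex{1} = 0
G(5) = mex{0,0} = 1
G(6) = mex{1,1} = 0
G(7) = mex{0,0} = 1
G(8) = mex{1,1} = 0
G(9) = mex{0,0} = 1
G(10) = mex{1,1,0} = 2
G(11) = mex{2,0,1,0} = 3
G(12) = mex{3,1,0,1} = 2
G(13) = mex{2,0,1,0} = 3
G(14) = mex{3,1,0,1} = 2
G(15) = mex{2,2,1,0} = 3
G(16) = mex{3,3,0,1} = 2
G(17) = mex{2,2,1,0} = 3
G(18) = mex{3,3,0,1} = 2
G(19) = mex{2,2,1,0} = 3
G(20) = mex{3,3,2,1} = 0
G(21) = mex{0,2,3,2} = 1
G(22) = mex{1,3,2,3} = 0
G(23) = mex{0,2,3,2} = 1
G(24) = mex{1,3,2,3} = 0
G(25) = mex{0,0,3,2} = 1
G(26) = mex{1,1,2,3} = 0
G(27) = mex{0,0,3,2} = 1
G(28) = mex{1,1,2,3} = 0
G(29) = mex{0,0,3,2} = 1
G(30) = mex{1,1,0,3} = 2
G(31) = mex{2,0,1,0} = 3
G(32) = mex{3,1,0,1} = 2

2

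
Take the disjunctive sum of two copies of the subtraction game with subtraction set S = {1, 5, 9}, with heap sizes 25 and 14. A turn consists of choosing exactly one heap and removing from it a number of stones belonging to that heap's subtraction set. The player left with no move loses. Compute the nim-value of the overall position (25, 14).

1

All heaps use S = {1, 5, 9}:
G(0) = 0
G(1) = mex{0} = 1
G(2) = mex{1} = 0
G(3) = mex{0} = 1
G(4) = mex{1} = 0
G(5) = mex{0,0} = 1
G(6) = mex{1,1} = 0
G(7) = mex{0,0} = 1
G(8) = mex{1,1} = 0
G(9) = mex{0,0,0} = 1
G(10) = mex{1,1,1} = 0
G(11) = mex{0,0,0} = 1
G(12) = mex{1,1,1} = 0
G(13) = mex{0,0,0} = 1
G(14) = mex{1,1,1} = 0
G(15) = mex{0,0,0} = 1
G(16) = mex{1,1,1} = 0
G(17) = mex{0,0,0} = 1
G(18) = mex{1,1,1} = 0
G(19) = mex{0,0,0} = 1
G(20) = mex{1,1,1} = 0
G(21) = mex{0,0,0} = 1
G(22) = mex{1,1,1} = 0
G(23) = mex{0,0,0} = 1
G(24) = mex{1,1,1} = 0
G(25) = mex{0,0,0} = 1
Heap A: G(25) = 1.
Heap B: G(14) = 0.
Combined Grundy value = 1 ⊕ 0 = 1.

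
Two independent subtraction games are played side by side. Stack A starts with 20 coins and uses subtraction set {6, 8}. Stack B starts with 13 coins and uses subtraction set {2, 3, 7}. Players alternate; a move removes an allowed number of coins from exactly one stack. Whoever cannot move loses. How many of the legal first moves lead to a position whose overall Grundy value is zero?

0

Stack A, S = {6, 8}:
n :  0  1  2  3  4  5  6  7  8  9 10 11 12 13 14 15 16 17 18 19 20
G :  0  0  0  0  0  0  1  1  1  1  1  1  2  2  0  0  0  0  0  0  1
G_A(20) = 1.
Stack B, S = {2, 3, 7}:
n :  0  1  2  3  4  5  6  7  8  9 10 11 12 13
G :  0  0  1  1  2  0  0  1  1  2  0  0  1  1
G_B(13) = 1.
Combined Grundy value = 1 ⊕ 1 = 0.
A winning move leaves total XOR = 0, i.e. changes one component's Grundy value g to g ⊕ X where X is the current total.
Stack A: target g' = 1⊕0 = 1, but every legal move changes the Grundy value (mex property), so 0 moves.
Stack B: target g' = 1⊕0 = 1, but every legal move changes the Grundy value (mex property), so 0 moves.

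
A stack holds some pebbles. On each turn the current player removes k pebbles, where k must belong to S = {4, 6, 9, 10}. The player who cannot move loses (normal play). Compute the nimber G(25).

n :  0  1  2  3  4  5  6  7  8  9 10 11 12 13 14 15 16 17 18 19 20 21 22 23 24 25
G :  0  0  0  0  1  1  1  1  2  2  2  2  3  3  0  0  0  0  1  1  1  1  2  2  2  2

2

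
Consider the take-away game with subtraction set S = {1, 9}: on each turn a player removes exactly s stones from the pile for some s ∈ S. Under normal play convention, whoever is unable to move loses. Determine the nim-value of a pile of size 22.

n :  0  1  2  3  4  5  6  7  8  9 10 11 12 13 14 15 16 17 18 19 20 21 22
G :  0  1  0  1  0  1  0  1  0  1  0  1  0  1  0  1  0  1  0  1  0  1  0

0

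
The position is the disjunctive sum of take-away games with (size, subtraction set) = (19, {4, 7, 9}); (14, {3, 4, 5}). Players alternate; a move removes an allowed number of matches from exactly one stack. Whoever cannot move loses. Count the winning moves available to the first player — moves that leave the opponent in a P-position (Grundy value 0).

2

Stack A, S = {4, 7, 9}:
n :  0  1  2  3  4  5  6  7  8  9 10 11 12 13 14 15 16 17 18 19
G :  0  0  0  0  1  1  1  1  2  2  2  2  3  0  0  0  0  1  1  1
G_A(19) = 1.
Stack B, S = {3, 4, 5}:
G(0) = 0
G(1) = mex{} = 0
G(2) = mex{} = 0
G(3) = mex{0} = 1
G(4) = mex{0,0} = 1
G(5) = mex{0,0,0} = 1
G(6) = mex{1,0,0} = 2
G(7) = mex{1,1,0} = 2
G(8) = mex{1,1,1} = 0
G(9) = mex{2,1,1} = 0
G(10) = mex{2,2,1} = 0
G(11) = mex{0,2,2} = 1
G(12) = mex{0,0,2} = 1
G(13) = mex{0,0,0} = 1
G(14) = mex{1,0,0} = 2
G_B(14) = 2.
Combined Grundy value = 1 ⊕ 2 = 3.
A winning move leaves total XOR = 0, i.e. changes one component's Grundy value g to g ⊕ X where X is the current total.
Stack A: need g' = 1⊕3 = 2. Options: 19−4→G=0, 19−7→G=3, 19−9→G=2. Hits: 1.
Stack B: need g' = 2⊕3 = 1. Options: 14−3→G=1, 14−4→G=0, 14−5→G=0. Hits: 1.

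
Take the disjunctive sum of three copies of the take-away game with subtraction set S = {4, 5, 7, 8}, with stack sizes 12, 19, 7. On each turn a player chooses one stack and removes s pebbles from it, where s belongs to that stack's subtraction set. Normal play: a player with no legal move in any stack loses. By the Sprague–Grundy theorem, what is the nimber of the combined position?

All stacks use S = {4, 5, 7, 8}:
n :  0  1  2  3  4  5  6  7  8  9 10 11 12 13 14 15 16 17 18 19
G :  0  0  0  0  1  1  1  1  2  2  2  2  0  0  0  0  1  1  1  1
Stack A: G(12) = 0.
Stack B: G(19) = 1.
Stack C: G(7) = 1.
Combined Grundy value = 0 ⊕ 1 ⊕ 1 = 0.

0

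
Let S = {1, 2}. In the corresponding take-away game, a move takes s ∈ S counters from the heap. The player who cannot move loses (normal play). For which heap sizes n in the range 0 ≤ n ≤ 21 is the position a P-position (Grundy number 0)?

0, 3, 6, 9, 12, 15, 18, 21

G(0) = 0
G(1) = mex{0} = 1
G(2) = mex{1,0} = 2
G(3) = mex{2,1} = 0
G(4) = mex{0,2} = 1
G(5) = mex{1,0} = 2
G(6) = mex{2,1} = 0
G(7) = mex{0,2} = 1
G(8) = mex{1,0} = 2
G(9) = mex{2,1} = 0
G(10) = mex{0,2} = 1
G(11) = mex{1,0} = 2
G(12) = mex{2,1} = 0
G(13) = mex{0,2} = 1
G(14) = mex{1,0} = 2
G(15) = mex{2,1} = 0
G(16) = mex{0,2} = 1
G(17) = mex{1,0} = 2
G(18) = mex{2,1} = 0
G(19) = mex{0,2} = 1
G(20) = mex{1,0} = 2
G(21) = mex{2,1} = 0
P-positions are exactly the n with G(n) = 0.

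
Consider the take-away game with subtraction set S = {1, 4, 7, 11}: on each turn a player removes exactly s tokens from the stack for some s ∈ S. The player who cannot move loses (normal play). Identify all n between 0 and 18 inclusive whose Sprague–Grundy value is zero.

G(0) = 0
G(1) = mex{0} = 1
G(2) = mex{1} = 0
G(3) = mex{0} = 1
G(4) = mex{1,0} = 2
G(5) = mex{2,1} = 0
G(6) = mex{0,0} = 1
G(7) = mex{1,1,0} = 2
G(8) = mex{2,2,1} = 0
G(9) = mex{0,0,0} = 1
G(10) = mex{1,1,1} = 0
G(11) = mex{0,2,2,0} = 1
G(12) = mex{1,0,0,1} = 2
G(13) = mex{2,1,1,0} = 3
G(14) = mex{3,0,2,1} = 4
G(15) = mex{4,1,0,2} = 3
G(16) = mex{3,2,1,0} = 4
G(17) = mex{4,3,0,1} = 2
G(18) = mex{2,4,1,2} = 0
P-positions are exactly the n with G(n) = 0.

0, 2, 5, 8, 10, 18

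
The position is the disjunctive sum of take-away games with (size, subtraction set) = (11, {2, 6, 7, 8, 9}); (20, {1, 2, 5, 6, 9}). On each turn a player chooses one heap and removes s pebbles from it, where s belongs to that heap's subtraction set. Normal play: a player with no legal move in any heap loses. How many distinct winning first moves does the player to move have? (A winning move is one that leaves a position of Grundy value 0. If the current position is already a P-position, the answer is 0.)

0

Heap A, S = {2, 6, 7, 8, 9}:
n :  0  1  2  3  4  5  6  7  8  9 10 11
G :  0  0  1  1  0  0  1  1  2  2  3  3
G_A(11) = 3.
Heap B, S = {1, 2, 5, 6, 9}:
G(0) = 0
G(1) = mex{0} = 1
G(2) = mex{1,0} = 2
G(3) = mex{2,1} = 0
G(4) = mex{0,2} = 1
G(5) = mex{1,0,0} = 2
G(6) = mex{2,1,1,0} = 3
G(7) = mex{3,2,2,1} = 0
G(8) = mex{0,3,0,2} = 1
G(9) = mex{1,0,1,0,0} = 2
G(10) = mex{2,1,2,1,1} = 0
G(11) = mex{0,2,3,2,2} = 1
G(12) = mex{1,0,0,3,0} = 2
G(13) = mex{2,1,1,0,1} = 3
G(14) = mex{3,2,2,1,2} = 0
G(15) = mex{0,3,0,2,3} = 1
G(16) = mex{1,0,1,0,0} = 2
G(17) = mex{2,1,2,1,1} = 0
G(18) = mex{0,2,3,2,2} = 1
G(19) = mex{1,0,0,3,0} = 2
G(20) = mex{2,1,1,0,1} = 3
G_B(20) = 3.
Combined Grundy value = 3 ⊕ 3 = 0.
A winning move leaves total XOR = 0, i.e. changes one component's Grundy value g to g ⊕ X where X is the current total.
Heap A: target g' = 3⊕0 = 3, but every legal move changes the Grundy value (mex property), so 0 moves.
Heap B: target g' = 3⊕0 = 3, but every legal move changes the Grundy value (mex property), so 0 moves.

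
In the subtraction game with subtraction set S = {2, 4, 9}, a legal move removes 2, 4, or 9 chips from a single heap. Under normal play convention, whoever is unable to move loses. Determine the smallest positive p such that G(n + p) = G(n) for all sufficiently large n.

6

G(0) = 0
G(1) = mex{} = 0
G(2) = mex{0} = 1
G(3) = mex{0} = 1
G(4) = mex{1,0} = 2
G(5) = mex{1,0} = 2
G(6) = mex{2,1} = 0
G(7) = mex{2,1} = 0
G(8) = mex{0,2} = 1
G(9) = mex{0,2,0} = 1
G(10) = mex{1,0,0} = 2
G(11) = mex{1,0,1} = 2
G(12) = mex{2,1,1} = 0
G(13) = mex{2,1,2} = 0
G(14) = mex{0,2,2} = 1
G(15) = mex{0,2,0} = 1
G(16) = mex{1,0,0} = 2
G(n+6) = G(n) holds for n = 0,…,8 (a full window of length max(S) = 9), so the sequence is purely periodic with period 6.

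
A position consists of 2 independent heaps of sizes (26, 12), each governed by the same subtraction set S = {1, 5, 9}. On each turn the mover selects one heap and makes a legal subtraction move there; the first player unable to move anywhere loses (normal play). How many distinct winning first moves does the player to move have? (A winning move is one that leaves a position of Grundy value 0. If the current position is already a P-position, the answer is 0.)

All heaps use S = {1, 5, 9}:
G(0) = 0
G(1) = mex{0} = 1
G(2) = mex{1} = 0
G(3) = mex{0} = 1
G(4) = mex{1} = 0
G(5) = mex{0,0} = 1
G(6) = mex{1,1} = 0
G(7) = mex{0,0} = 1
G(8) = mex{1,1} = 0
G(9) = mex{0,0,0} = 1
G(10) = mex{1,1,1} = 0
G(11) = mex{0,0,0} = 1
G(12) = mex{1,1,1} = 0
G(13) = mex{0,0,0} = 1
G(14) = mex{1,1,1} = 0
G(15) = mex{0,0,0} = 1
G(16) = mex{1,1,1} = 0
G(17) = mex{0,0,0} = 1
G(18) = mex{1,1,1} = 0
G(19) = mex{0,0,0} = 1
G(20) = mex{1,1,1} = 0
G(21) = mex{0,0,0} = 1
G(22) = mex{1,1,1} = 0
G(23) = mex{0,0,0} = 1
G(24) = mex{1,1,1} = 0
G(25) = mex{0,0,0} = 1
G(26) = mex{1,1,1} = 0
Heap A: G(26) = 0.
Heap B: G(12) = 0.
Combined Grundy value = 0 ⊕ 0 = 0.
A winning move leaves total XOR = 0, i.e. changes one component's Grundy value g to g ⊕ X where X is the current total.
Heap A: target g' = 0⊕0 = 0, but every legal move changes the Grundy value (mex property), so 0 moves.
Heap B: target g' = 0⊕0 = 0, but every legal move changes the Grundy value (mex property), so 0 moves.

0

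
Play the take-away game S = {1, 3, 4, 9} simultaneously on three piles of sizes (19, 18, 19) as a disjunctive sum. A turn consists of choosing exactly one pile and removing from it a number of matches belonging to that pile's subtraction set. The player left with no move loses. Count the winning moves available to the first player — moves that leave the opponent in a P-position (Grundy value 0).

5

All piles use S = {1, 3, 4, 9}:
n :  0  1  2  3  4  5  6  7  8  9 10 11 12 13 14 15 16 17 18 19
G :  0  1  0  1  2  3  2  0  1  4  3  2  0  1  0  1  2  3  2  0
Pile A: G(19) = 0.
Pile B: G(18) = 2.
Pile C: G(19) = 0.
Combined Grundy value = 0 ⊕ 2 ⊕ 0 = 2.
A winning move leaves total XOR = 0, i.e. changes one component's Grundy value g to g ⊕ X where X is the current total.
Pile A: need g' = 0⊕2 = 2. Options: 19−1→G=2, 19−3→G=2, 19−4→G=1, 19−9→G=3. Hits: 2.
Pile B: need g' = 2⊕2 = 0. Options: 18−1→G=3, 18−3→G=1, 18−4→G=0, 18−9→G=4. Hits: 1.
Pile C: need g' = 0⊕2 = 2. Options: 19−1→G=2, 19−3→G=2, 19−4→G=1, 19−9→G=3. Hits: 2.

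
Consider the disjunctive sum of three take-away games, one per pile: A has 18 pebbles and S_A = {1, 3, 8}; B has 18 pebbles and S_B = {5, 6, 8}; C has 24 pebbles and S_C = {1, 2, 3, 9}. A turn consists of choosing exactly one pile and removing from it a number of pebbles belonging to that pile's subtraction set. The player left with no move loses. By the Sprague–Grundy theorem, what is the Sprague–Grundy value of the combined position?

0

Pile A, S = {1, 3, 8}:
n :  0  1  2  3  4  5  6  7  8  9 10 11 12 13 14 15 16 17 18
G :  0  1  0  1  0  1  0  1  2  3  2  0  1  0  1  0  1  0  1
G_A(18) = 1.
Pile B, S = {5, 6, 8}:
n :  0  1  2  3  4  5  6  7  8  9 10 11 12 13 14 15 16 17 18
G :  0  0  0  0  0  1  1  1  1  1  2  2  2  0  0  0  0  0  1
G_B(18) = 1.
Pile C, S = {1, 2, 3, 9}:
n :  0  1  2  3  4  5  6  7  8  9 10 11 12 13 14 15 16 17 18 19 20 21 22 23 24
G :  0  1  2  3  0  1  2  3  0  1  2  3  0  1  2  3  0  1  2  3  0  1  2  3  0
G_C(24) = 0.
Combined Grundy value = 1 ⊕ 1 ⊕ 0 = 0.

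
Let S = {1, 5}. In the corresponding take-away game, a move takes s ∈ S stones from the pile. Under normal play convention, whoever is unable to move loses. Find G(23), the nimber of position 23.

1

n :  0  1  2  3  4  5  6  7  8  9 10 11 12 13 14 15 16 17 18 19 20 21 22 23
G :  0  1  0  1  0  1  0  1  0  1  0  1  0  1  0  1  0  1  0  1  0  1  0  1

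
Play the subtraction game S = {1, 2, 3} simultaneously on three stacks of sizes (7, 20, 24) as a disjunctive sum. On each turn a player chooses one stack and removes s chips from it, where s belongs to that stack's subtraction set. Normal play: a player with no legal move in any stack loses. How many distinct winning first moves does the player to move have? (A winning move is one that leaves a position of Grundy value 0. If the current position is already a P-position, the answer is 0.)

3

All stacks use S = {1, 2, 3}:
n :  0  1  2  3  4  5  6  7  8  9 10 11 12 13 14 15 16 17 18 19 20 21 22 23 24
G :  0  1  2  3  0  1  2  3  0  1  2  3  0  1  2  3  0  1  2  3  0  1  2  3  0
Stack A: G(7) = 3.
Stack B: G(20) = 0.
Stack C: G(24) = 0.
Combined Grundy value = 3 ⊕ 0 ⊕ 0 = 3.
A winning move leaves total XOR = 0, i.e. changes one component's Grundy value g to g ⊕ X where X is the current total.
Stack A: need g' = 3⊕3 = 0. Options: 7−1→G=2, 7−2→G=1, 7−3→G=0. Hits: 1.
Stack B: need g' = 0⊕3 = 3. Options: 20−1→G=3, 20−2→G=2, 20−3→G=1. Hits: 1.
Stack C: need g' = 0⊕3 = 3. Options: 24−1→G=3, 24−2→G=2, 24−3→G=1. Hits: 1.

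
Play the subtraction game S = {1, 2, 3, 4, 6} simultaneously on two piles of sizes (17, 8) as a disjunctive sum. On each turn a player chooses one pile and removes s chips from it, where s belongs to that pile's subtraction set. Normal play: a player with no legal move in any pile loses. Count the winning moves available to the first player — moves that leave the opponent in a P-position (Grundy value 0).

3

All piles use S = {1, 2, 3, 4, 6}:
n :  0  1  2  3  4  5  6  7  8  9 10 11 12 13 14 15 16 17
G :  0  1  2  3  4  0  1  2  3  4  0  1  2  3  4  0  1  2
Pile A: G(17) = 2.
Pile B: G(8) = 3.
Combined Grundy value = 2 ⊕ 3 = 1.
A winning move leaves total XOR = 0, i.e. changes one component's Grundy value g to g ⊕ X where X is the current total.
Pile A: need g' = 2⊕1 = 3. Options: 17−1→G=1, 17−2→G=0, 17−3→G=4, 17−4→G=3, 17−6→G=1. Hits: 1.
Pile B: need g' = 3⊕1 = 2. Options: 8−1→G=2, 8−2→G=1, 8−3→G=0, 8−4→G=4, 8−6→G=2. Hits: 2.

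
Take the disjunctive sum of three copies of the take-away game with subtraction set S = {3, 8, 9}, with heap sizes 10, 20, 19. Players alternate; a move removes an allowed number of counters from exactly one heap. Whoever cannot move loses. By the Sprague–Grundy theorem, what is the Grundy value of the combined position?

All heaps use S = {3, 8, 9}:
G(0) = 0
G(1) = mex{} = 0
G(2) = mex{} = 0
G(3) = mex{0} = 1
G(4) = mex{0} = 1
G(5) = mex{0} = 1
G(6) = mex{1} = 0
G(7) = mex{1} = 0
G(8) = mex{1,0} = 2
G(9) = mex{0,0,0} = 1
G(10) = mex{0,0,0} = 1
G(11) = mex{2,1,0} = 3
G(12) = mex{1,1,1} = 0
G(13) = mex{1,1,1} = 0
G(14) = mex{3,0,1} = 2
G(15) = mex{0,0,0} = 1
G(16) = mex{0,2,0} = 1
G(17) = mex{2,1,2} = 0
G(18) = mex{1,1,1} = 0
G(19) = mex{1,3,1} = 0
G(20) = mex{0,0,3} = 1
Heap A: G(10) = 1.
Heap B: G(20) = 1.
Heap C: G(19) = 0.
Combined Grundy value = 1 ⊕ 1 ⊕ 0 = 0.

0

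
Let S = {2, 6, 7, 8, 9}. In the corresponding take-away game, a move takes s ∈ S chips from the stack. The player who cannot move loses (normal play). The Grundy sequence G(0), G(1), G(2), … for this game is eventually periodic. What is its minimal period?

15

G(0) = 0
G(1) = mex{} = 0
G(2) = mex{0} = 1
G(3) = mex{0} = 1
G(4) = mex{1} = 0
G(5) = mex{1} = 0
G(6) = mex{0,0} = 1
G(7) = mex{0,0,0} = 1
G(8) = mex{1,1,0,0} = 2
G(9) = mex{1,1,1,0,0} = 2
G(10) = mex{2,0,1,1,0} = 3
G(11) = mex{2,0,0,1,1} = 3
G(12) = mex{3,1,0,0,1} = 2
G(13) = mex{3,1,1,0,0} = 2
G(14) = mex{2,2,1,1,0} = 3
G(15) = mex{2,2,2,1,1} = 0
G(16) = mex{3,3,2,2,1} = 0
G(17) = mex{0,3,3,2,2} = 1
G(18) = mex{0,2,3,3,2} = 1
G(19) = mex{1,2,2,3,3} = 0
G(20) = mex{1,3,2,2,3} = 0
G(21) = mex{0,0,3,2,2} = 1
G(22) = mex{0,0,0,3,2} = 1
G(23) = mex{1,1,0,0,3} = 2
G(24) = mex{1,1,1,0,0} = 2
G(25) = mex{2,0,1,1,0} = 3
G(26) = mex{2,0,0,1,1} = 3
G(27) = mex{3,1,0,0,1} = 2
G(28) = mex{3,1,1,0,0} = 2
G(29) = mex{2,2,1,1,0} = 3
G(30) = mex{2,2,2,1,1} = 0
G(31) = mex{3,3,2,2,1} = 0
G(n+15) = G(n) holds for n = 0,…,8 (a full window of length max(S) = 9), so the sequence is purely periodic with period 15.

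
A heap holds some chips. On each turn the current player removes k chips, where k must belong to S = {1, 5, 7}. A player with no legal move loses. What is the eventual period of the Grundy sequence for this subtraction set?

2

n :  0  1  2  3  4  5  6  7  8  9 10 11 12 13 14
G :  0  1  0  1  0  1  0  1  0  1  0  1  0  1  0
G(n+2) = G(n) holds for n = 0,…,6 (a full window of length max(S) = 7), so the sequence is purely periodic with period 2.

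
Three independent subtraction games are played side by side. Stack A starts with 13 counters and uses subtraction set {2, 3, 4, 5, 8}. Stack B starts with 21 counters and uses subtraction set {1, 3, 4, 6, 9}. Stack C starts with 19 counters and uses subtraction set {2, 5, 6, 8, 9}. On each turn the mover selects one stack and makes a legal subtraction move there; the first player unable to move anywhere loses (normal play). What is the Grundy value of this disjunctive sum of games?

6

Stack A, S = {2, 3, 4, 5, 8}:
G(0) = 0
G(1) = mex{} = 0
G(2) = mex{0} = 1
G(3) = mex{0,0} = 1
G(4) = mex{1,0,0} = 2
G(5) = mex{1,1,0,0} = 2
G(6) = mex{2,1,1,0} = 3
G(7) = mex{2,2,1,1} = 0
G(8) = mex{3,2,2,1,0} = 4
G(9) = mex{0,3,2,2,0} = 1
G(10) = mex{4,0,3,2,1} = 5
G(11) = mex{1,4,0,3,1} = 2
G(12) = mex{5,1,4,0,2} = 3
G(13) = mex{2,5,1,4,2} = 0
G_A(13) = 0.
Stack B, S = {1, 3, 4, 6, 9}:
G(0) = 0
G(1) = mex{0} = 1
G(2) = mex{1} = 0
G(3) = mex{0,0} = 1
G(4) = mex{1,1,0} = 2
G(5) = mex{2,0,1} = 3
G(6) = mex{3,1,0,0} = 2
G(7) = mex{2,2,1,1} = 0
G(8) = mex{0,3,2,0} = 1
G(9) = mex{1,2,3,1,0} = 4
G(10) = mex{4,0,2,2,1} = 3
G(11) = mex{3,1,0,3,0} = 2
G(12) = mex{2,4,1,2,1} = 0
G(13) = mex{0,3,4,0,2} = 1
G(14) = mex{1,2,3,1,3} = 0
G(15) = mex{0,0,2,4,2} = 1
G(16) = mex{1,1,0,3,0} = 2
G(17) = mex{2,0,1,2,1} = 3
G(18) = mex{3,1,0,0,4} = 2
G(19) = mex{2,2,1,1,3} = 0
G(20) = mex{0,3,2,0,2} = 1
G(21) = mex{1,2,3,1,0} = 4
G_B(21) = 4.
Stack C, S = {2, 5, 6, 8, 9}:
n :  0  1  2  3  4  5  6  7  8  9 10 11 12 13 14 15 16 17 18 19
G :  0  0  1  1  0  2  1  3  2  2  3  0  2  1  0  0  1  1  0  2
G_C(19) = 2.
Combined Grundy value = 0 ⊕ 4 ⊕ 2 = 6.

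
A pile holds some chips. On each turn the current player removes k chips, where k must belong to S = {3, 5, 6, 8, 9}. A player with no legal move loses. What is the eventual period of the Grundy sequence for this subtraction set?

12

G(0) = 0
G(1) = mex{} = 0
G(2) = mex{} = 0
G(3) = mex{0} = 1
G(4) = mex{0} = 1
G(5) = mex{0,0} = 1
G(6) = mex{1,0,0} = 2
G(7) = mex{1,0,0} = 2
G(8) = mex{1,1,0,0} = 2
G(9) = mex{2,1,1,0,0} = 3
G(10) = mex{2,1,1,0,0} = 3
G(11) = mex{2,2,1,1,0} = 3
G(12) = mex{3,2,2,1,1} = 0
G(13) = mex{3,2,2,1,1} = 0
G(14) = mex{3,3,2,2,1} = 0
G(15) = mex{0,3,3,2,2} = 1
G(16) = mex{0,3,3,2,2} = 1
G(17) = mex{0,0,3,3,2} = 1
G(18) = mex{1,0,0,3,3} = 2
G(19) = mex{1,0,0,3,3} = 2
G(20) = mex{1,1,0,0,3} = 2
G(21) = mex{2,1,1,0,0} = 3
G(22) = mex{2,1,1,0,0} = 3
G(23) = mex{2,2,1,1,0} = 3
G(24) = mex{3,2,2,1,1} = 0
G(25) = mex{3,2,2,1,1} = 0
G(n+12) = G(n) holds for n = 0,…,8 (a full window of length max(S) = 9), so the sequence is purely periodic with period 12.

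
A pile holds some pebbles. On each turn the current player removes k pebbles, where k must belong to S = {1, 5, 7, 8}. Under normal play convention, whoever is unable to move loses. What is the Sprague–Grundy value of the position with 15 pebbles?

0

G(0) = 0
G(1) = mex{0} = 1
G(2) = mex{1} = 0
G(3) = mex{0} = 1
G(4) = mex{1} = 0
G(5) = mex{0,0} = 1
G(6) = mex{1,1} = 0
G(7) = mex{0,0,0} = 1
G(8) = mex{1,1,1,0} = 2
G(9) = mex{2,0,0,1} = 3
G(10) = mex{3,1,1,0} = 2
G(11) = mex{2,0,0,1} = 3
G(12) = mex{3,1,1,0} = 2
G(13) = mex{2,2,0,1} = 3
G(14) = mex{3,3,1,0} = 2
G(15) = mex{2,2,2,1} = 0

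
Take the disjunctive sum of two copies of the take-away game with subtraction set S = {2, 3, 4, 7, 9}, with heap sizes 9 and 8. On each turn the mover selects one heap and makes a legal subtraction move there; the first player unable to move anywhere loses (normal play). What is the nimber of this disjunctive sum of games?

All heaps use S = {2, 3, 4, 7, 9}:
n : 0 1 2 3 4 5 6 7 8 9
G : 0 0 1 1 2 2 0 3 1 4
Heap A: G(9) = 4.
Heap B: G(8) = 1.
Combined Grundy value = 4 ⊕ 1 = 5.

5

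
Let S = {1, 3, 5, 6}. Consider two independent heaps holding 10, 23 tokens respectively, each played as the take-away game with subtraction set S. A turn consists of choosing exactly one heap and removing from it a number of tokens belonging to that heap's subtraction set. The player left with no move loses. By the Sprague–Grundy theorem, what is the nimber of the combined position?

All heaps use S = {1, 3, 5, 6}:
G(0) = 0
G(1) = mex{0} = 1
G(2) = mex{1} = 0
G(3) = mex{0,0} = 1
G(4) = mex{1,1} = 0
G(5) = mex{0,0,0} = 1
G(6) = mex{1,1,1,0} = 2
G(7) = mex{2,0,0,1} = 3
G(8) = mex{3,1,1,0} = 2
G(9) = mex{2,2,0,1} = 3
G(10) = mex{3,3,1,0} = 2
G(11) = mex{2,2,2,1} = 0
G(12) = mex{0,3,3,2} = 1
G(13) = mex{1,2,2,3} = 0
G(14) = mex{0,0,3,2} = 1
G(15) = mex{1,1,2,3} = 0
G(16) = mex{0,0,0,2} = 1
G(17) = mex{1,1,1,0} = 2
G(18) = mex{2,0,0,1} = 3
G(19) = mex{3,1,1,0} = 2
G(20) = mex{2,2,0,1} = 3
G(21) = mex{3,3,1,0} = 2
G(22) = mex{2,2,2,1} = 0
G(23) = mex{0,3,3,2} = 1
Heap A: G(10) = 2.
Heap B: G(23) = 1.
Combined Grundy value = 2 ⊕ 1 = 3.

3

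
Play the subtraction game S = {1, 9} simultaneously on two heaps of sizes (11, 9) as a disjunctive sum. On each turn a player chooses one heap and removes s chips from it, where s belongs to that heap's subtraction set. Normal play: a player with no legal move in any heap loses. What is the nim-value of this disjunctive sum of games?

All heaps use S = {1, 9}:
G(0) = 0
G(1) = mex{0} = 1
G(2) = mex{1} = 0
G(3) = mex{0} = 1
G(4) = mex{1} = 0
G(5) = mex{0} = 1
G(6) = mex{1} = 0
G(7) = mex{0} = 1
G(8) = mex{1} = 0
G(9) = mex{0,0} = 1
G(10) = mex{1,1} = 0
G(11) = mex{0,0} = 1
Heap A: G(11) = 1.
Heap B: G(9) = 1.
Combined Grundy value = 1 ⊕ 1 = 0.

0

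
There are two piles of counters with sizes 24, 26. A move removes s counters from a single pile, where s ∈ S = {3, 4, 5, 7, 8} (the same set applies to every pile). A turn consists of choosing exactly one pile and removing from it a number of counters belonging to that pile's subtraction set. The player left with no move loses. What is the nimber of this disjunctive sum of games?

1

All piles use S = {3, 4, 5, 7, 8}:
G(0) = 0
G(1) = mex{} = 0
G(2) = mex{} = 0
G(3) = mex{0} = 1
G(4) = mex{0,0} = 1
G(5) = mex{0,0,0} = 1
G(6) = mex{1,0,0} = 2
G(7) = mex{1,1,0,0} = 2
G(8) = mex{1,1,1,0,0} = 2
G(9) = mex{2,1,1,0,0} = 3
G(10) = mex{2,2,1,1,0} = 3
G(11) = mex{2,2,2,1,1} = 0
G(12) = mex{3,2,2,1,1} = 0
G(13) = mex{3,3,2,2,1} = 0
G(14) = mex{0,3,3,2,2} = 1
G(15) = mex{0,0,3,2,2} = 1
G(16) = mex{0,0,0,3,2} = 1
G(17) = mex{1,0,0,3,3} = 2
G(18) = mex{1,1,0,0,3} = 2
G(19) = mex{1,1,1,0,0} = 2
G(20) = mex{2,1,1,0,0} = 3
G(21) = mex{2,2,1,1,0} = 3
G(22) = mex{2,2,2,1,1} = 0
G(23) = mex{3,2,2,1,1} = 0
G(24) = mex{3,3,2,2,1} = 0
G(25) = mex{0,3,3,2,2} = 1
G(26) = mex{0,0,3,2,2} = 1
Pile A: G(24) = 0.
Pile B: G(26) = 1.
Combined Grundy value = 0 ⊕ 1 = 1.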